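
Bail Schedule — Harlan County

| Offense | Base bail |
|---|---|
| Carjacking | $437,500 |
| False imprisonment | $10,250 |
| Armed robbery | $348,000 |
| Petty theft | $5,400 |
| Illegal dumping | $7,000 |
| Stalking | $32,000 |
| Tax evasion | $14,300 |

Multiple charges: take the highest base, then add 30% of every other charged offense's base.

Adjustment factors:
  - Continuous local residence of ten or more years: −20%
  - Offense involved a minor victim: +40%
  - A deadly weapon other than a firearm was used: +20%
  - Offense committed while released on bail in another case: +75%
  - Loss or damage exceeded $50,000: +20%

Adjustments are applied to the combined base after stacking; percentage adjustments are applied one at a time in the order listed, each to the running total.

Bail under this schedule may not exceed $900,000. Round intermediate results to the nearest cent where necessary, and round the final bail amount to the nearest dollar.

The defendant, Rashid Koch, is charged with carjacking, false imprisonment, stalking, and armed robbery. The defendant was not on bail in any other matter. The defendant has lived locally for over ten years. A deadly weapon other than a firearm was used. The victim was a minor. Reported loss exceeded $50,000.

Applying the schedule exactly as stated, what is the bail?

Base amounts from the schedule: carjacking $437,500; false imprisonment $10,250; stalking $32,000; armed robbery $348,000.
Stacking rule: highest base plus 30% of each additional charge. Highest is carjacking at $437,500. Additional: $10,250 × 30% = $3,075; $32,000 × 30% = $9,600; $348,000 × 30% = $104,400. Combined base = $437,500 + $117,075 = $554,575.
Continuous local residence of ten or more years (−20%): $554,575 × 0.8 = $443,660.
Offense involved a minor victim (+40%): $443,660 × 1.4 = $621,124.
A deadly weapon other than a firearm was used (+20%): $621,124 × 1.2 = $745,348.80.
Loss or damage exceeded $50,000 (+20%): $745,348.80 × 1.2 = $894,418.56.
$894,418.56 is within the $900,000 maximum.
Rounded to the nearest dollar: $894,419.

$894,419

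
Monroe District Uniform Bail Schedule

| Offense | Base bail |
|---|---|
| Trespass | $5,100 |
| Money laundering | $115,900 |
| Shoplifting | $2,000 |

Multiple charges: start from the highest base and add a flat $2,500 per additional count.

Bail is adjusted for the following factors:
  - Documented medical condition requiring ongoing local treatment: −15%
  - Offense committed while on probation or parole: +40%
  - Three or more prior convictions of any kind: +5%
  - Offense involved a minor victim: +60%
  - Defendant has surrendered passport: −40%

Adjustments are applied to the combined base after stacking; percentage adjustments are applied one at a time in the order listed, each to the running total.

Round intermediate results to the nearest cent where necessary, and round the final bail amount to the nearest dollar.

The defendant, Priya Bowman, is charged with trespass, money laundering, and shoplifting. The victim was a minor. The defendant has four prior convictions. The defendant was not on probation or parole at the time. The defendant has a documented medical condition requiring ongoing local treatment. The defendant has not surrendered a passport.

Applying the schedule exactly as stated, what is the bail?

Base amounts from the schedule: trespass $5,100; money laundering $115,900; shoplifting $2,000.
Stacking rule: highest base plus $2,500 per additional charge. Highest is money laundering at $115,900; 2 additional charges → +$5,000. Combined base = $120,900.
Documented medical condition requiring ongoing local treatment (−15%): $120,900 × 0.85 = $102,765.
Three or more prior convictions of any kind (+5%): $102,765 × 1.05 = $107,903.25.
Offense involved a minor victim (+60%): $107,903.25 × 1.6 = $172,645.20.
Rounded to the nearest dollar: $172,645.

$172,645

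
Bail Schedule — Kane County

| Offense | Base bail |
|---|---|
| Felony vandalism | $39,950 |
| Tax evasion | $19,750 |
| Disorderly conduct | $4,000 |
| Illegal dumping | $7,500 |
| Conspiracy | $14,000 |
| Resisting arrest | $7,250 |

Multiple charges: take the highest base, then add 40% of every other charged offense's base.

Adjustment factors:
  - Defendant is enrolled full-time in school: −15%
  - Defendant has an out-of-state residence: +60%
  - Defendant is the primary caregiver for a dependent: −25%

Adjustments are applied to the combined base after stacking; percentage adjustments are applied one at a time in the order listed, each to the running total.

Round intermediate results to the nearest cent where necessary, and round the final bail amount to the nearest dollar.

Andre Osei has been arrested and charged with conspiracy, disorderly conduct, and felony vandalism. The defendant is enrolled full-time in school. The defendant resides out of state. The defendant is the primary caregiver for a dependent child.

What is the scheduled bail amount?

$48,093

Base amounts from the schedule: conspiracy $14,000; disorderly conduct $4,000; felony vandalism $39,950.
Stacking rule: highest base plus 40% of each additional charge. Highest is felony vandalism at $39,950. Additional: $14,000 × 40% = $5,600; $4,000 × 40% = $1,600. Combined base = $39,950 + $7,200 = $47,150.
Defendant is enrolled full-time in school (−15%): $47,150 × 0.85 = $40,077.50.
Defendant has an out-of-state residence (+60%): $40,077.50 × 1.6 = $64,124.
Defendant is the primary caregiver for a dependent (−25%): $64,124 × 0.75 = $48,093.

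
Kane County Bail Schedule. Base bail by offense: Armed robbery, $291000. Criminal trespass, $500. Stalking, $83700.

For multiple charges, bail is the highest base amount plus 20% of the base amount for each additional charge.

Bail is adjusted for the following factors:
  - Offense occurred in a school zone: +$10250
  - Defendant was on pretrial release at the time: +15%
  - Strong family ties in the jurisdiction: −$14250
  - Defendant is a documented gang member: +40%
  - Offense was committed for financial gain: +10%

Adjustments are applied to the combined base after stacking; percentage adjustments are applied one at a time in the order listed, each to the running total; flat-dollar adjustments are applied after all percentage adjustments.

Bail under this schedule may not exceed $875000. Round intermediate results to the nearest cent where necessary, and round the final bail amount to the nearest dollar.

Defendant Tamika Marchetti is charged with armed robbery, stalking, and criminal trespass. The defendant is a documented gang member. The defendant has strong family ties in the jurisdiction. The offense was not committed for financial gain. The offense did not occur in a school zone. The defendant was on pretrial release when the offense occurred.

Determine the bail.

Base amounts from the schedule: armed robbery $291000; stalking $83700; criminal trespass $500.
Stacking rule: highest base plus 20% of each additional charge. Highest is armed robbery at $291000. Additional: $83700 × 20% = $16740; $500 × 20% = $100. Combined base = $291000 + $16840 = $307840.
Defendant was on pretrial release at the time (+15%): $307840 × 1.15 = $354016.
Defendant is a documented gang member (+40%): $354016 × 1.4 = $495622.40.
Strong family ties in the jurisdiction (−$14250 flat): $495622.40 − $14250 = $481372.40.
$481372.40 is within the $875000 maximum.
Rounded to the nearest dollar: $481372.

$481372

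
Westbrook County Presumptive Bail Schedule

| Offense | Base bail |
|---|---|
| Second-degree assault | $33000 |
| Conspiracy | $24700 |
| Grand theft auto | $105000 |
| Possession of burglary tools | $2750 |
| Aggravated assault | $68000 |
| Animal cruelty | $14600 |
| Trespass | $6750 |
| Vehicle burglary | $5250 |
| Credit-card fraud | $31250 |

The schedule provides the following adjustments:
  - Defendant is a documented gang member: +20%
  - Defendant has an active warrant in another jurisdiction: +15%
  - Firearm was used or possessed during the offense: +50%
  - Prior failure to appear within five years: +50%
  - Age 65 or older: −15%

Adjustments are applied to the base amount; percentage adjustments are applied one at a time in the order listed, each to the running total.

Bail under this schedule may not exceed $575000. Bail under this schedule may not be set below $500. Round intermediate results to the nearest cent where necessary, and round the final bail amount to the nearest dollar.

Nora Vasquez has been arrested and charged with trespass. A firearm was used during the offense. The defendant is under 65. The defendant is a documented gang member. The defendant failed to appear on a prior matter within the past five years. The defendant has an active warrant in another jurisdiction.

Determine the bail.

Base amounts from the schedule: trespass $6750.
Single charge. Combined base = $6750.
Defendant is a documented gang member (+20%): $6750 × 1.2 = $8100.
Defendant has an active warrant in another jurisdiction (+15%): $8100 × 1.15 = $9315.
Firearm was used or possessed during the offense (+50%): $9315 × 1.5 = $13972.50.
Prior failure to appear within five years (+50%): $13972.50 × 1.5 = $20958.75.
$20958.75 is within the $575000 maximum.
$20958.75 is at or above the $500 minimum.
Rounded to the nearest dollar: $20959.

$20959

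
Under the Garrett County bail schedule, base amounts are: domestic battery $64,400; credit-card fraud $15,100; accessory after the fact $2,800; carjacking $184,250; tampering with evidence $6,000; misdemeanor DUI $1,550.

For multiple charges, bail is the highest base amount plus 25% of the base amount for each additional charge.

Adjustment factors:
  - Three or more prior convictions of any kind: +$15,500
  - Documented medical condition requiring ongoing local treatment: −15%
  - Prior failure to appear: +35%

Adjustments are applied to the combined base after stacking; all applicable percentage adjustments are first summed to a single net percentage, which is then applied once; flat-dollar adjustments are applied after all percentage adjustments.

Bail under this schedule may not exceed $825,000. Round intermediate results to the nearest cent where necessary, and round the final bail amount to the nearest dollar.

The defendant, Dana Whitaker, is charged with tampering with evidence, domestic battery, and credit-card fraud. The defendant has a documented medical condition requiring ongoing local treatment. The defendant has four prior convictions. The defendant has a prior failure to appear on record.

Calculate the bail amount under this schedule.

$99,110

Base amounts from the schedule: tampering with evidence $6,000; domestic battery $64,400; credit-card fraud $15,100.
Stacking rule: highest base plus 25% of each additional charge. Highest is domestic battery at $64,400. Additional: $6,000 × 25% = $1,500; $15,100 × 25% = $3,775. Combined base = $64,400 + $5,275 = $69,675.
Net percentage adjustment: −15% +35% = +20%. $69,675 × 1.2 = $83,610.
Three or more prior convictions of any kind (+$15,500 flat): $83,610 + $15,500 = $99,110.
$99,110 is within the $825,000 maximum.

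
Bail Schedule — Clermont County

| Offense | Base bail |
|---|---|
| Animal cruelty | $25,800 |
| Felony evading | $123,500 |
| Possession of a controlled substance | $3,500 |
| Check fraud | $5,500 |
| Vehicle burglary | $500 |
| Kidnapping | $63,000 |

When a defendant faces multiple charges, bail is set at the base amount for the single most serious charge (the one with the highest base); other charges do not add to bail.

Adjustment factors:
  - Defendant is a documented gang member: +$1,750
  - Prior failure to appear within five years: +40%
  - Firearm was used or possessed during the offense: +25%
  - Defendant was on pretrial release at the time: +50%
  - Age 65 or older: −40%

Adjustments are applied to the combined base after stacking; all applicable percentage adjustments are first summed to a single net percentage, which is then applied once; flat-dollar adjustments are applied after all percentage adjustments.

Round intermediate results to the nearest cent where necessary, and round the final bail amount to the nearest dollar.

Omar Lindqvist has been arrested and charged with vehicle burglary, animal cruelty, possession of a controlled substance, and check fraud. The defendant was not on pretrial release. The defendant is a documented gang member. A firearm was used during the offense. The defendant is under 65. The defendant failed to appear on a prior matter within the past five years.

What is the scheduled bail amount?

Base amounts from the schedule: vehicle burglary $500; animal cruelty $25,800; possession of a controlled substance $3,500; check fraud $5,500.
Stacking rule: use the highest base only. Highest is animal cruelty at $25,800. Combined base = $25,800.
Net percentage adjustment: +40% +25% = +65%. $25,800 × 1.65 = $42,570.
Defendant is a documented gang member (+$1,750 flat): $42,570 + $1,750 = $44,320.

$44,320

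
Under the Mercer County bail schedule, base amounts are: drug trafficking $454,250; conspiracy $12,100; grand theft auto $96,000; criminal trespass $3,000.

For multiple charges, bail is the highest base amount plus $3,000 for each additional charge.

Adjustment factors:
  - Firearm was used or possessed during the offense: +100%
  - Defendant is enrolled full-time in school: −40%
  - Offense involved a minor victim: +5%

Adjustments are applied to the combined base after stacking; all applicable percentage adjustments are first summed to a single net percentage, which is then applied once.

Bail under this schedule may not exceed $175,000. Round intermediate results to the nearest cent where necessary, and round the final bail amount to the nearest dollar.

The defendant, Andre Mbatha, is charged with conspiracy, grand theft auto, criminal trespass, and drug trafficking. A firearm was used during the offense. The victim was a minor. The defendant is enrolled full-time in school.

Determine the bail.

Base amounts from the schedule: conspiracy $12,100; grand theft auto $96,000; criminal trespass $3,000; drug trafficking $454,250.
Stacking rule: highest base plus $3,000 per additional charge. Highest is drug trafficking at $454,250; 3 additional charges → +$9,000. Combined base = $463,250.
Net percentage adjustment: +100% −40% +5% = +65%. $463,250 × 1.65 = $764,362.50.
Result $764,362.50 exceeds the maximum of $175,000; bail is capped at $175,000.

$175,000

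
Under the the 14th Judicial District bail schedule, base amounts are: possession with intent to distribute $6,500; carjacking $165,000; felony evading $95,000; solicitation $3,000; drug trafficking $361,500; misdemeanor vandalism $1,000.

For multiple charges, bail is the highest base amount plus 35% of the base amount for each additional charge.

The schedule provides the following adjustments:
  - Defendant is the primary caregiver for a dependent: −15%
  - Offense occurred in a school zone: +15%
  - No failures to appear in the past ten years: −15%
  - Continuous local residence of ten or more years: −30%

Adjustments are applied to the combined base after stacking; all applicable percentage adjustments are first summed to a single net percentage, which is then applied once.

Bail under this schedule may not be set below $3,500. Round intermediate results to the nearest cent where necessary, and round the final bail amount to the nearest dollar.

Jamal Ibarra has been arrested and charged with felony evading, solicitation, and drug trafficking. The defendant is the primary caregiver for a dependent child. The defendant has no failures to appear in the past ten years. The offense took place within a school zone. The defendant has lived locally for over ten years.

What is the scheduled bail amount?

Base amounts from the schedule: felony evading $95,000; solicitation $3,000; drug trafficking $361,500.
Stacking rule: highest base plus 35% of each additional charge. Highest is drug trafficking at $361,500. Additional: $95,000 × 35% = $33,250; $3,000 × 35% = $1,050. Combined base = $361,500 + $34,300 = $395,800.
Net percentage adjustment: −15% +15% −15% −30% = −45%. $395,800 × 0.55 = $217,690.
$217,690 is at or above the $3,500 minimum.

$217,690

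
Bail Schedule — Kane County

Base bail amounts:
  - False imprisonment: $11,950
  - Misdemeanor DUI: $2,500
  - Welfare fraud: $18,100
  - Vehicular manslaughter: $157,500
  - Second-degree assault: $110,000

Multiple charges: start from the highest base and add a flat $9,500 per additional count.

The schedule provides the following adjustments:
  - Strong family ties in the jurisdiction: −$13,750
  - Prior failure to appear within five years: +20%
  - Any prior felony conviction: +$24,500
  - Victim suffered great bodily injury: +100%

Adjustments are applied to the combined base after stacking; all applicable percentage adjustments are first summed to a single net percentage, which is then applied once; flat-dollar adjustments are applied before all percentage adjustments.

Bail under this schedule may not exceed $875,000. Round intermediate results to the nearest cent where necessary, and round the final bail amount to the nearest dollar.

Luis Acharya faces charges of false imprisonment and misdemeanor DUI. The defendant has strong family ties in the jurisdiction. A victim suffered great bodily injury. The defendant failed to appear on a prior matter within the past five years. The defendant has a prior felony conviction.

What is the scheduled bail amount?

$70,840

Base amounts from the schedule: false imprisonment $11,950; misdemeanor DUI $2,500.
Stacking rule: highest base plus $9,500 per additional charge. Highest is false imprisonment at $11,950; 1 additional charge → +$9,500. Combined base = $21,450.
Strong family ties in the jurisdiction (−$13,750 flat): $21,450 − $13,750 = $7,700.
Any prior felony conviction (+$24,500 flat): $7,700 + $24,500 = $32,200.
Net percentage adjustment: +20% +100% = +120%. $32,200 × 2.2 = $70,840.
$70,840 is within the $875,000 maximum.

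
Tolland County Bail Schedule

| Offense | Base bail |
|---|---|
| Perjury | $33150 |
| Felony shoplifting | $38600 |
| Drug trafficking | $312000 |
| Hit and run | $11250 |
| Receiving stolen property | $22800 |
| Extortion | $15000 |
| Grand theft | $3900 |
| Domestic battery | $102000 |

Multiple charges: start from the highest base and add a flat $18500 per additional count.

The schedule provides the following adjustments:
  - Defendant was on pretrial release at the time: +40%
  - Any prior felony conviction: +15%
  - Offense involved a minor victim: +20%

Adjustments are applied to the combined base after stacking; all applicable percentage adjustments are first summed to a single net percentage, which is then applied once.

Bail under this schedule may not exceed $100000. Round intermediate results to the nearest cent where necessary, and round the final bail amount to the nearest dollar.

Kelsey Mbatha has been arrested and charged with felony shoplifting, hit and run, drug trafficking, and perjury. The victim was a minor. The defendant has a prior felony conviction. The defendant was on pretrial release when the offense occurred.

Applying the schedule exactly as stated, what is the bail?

Base amounts from the schedule: felony shoplifting $38600; hit and run $11250; drug trafficking $312000; perjury $33150.
Stacking rule: highest base plus $18500 per additional charge. Highest is drug trafficking at $312000; 3 additional charges → +$55500. Combined base = $367500.
Net percentage adjustment: +40% +15% +20% = +75%. $367500 × 1.75 = $643125.
Result $643125 exceeds the maximum of $100000; bail is capped at $100000.

$100000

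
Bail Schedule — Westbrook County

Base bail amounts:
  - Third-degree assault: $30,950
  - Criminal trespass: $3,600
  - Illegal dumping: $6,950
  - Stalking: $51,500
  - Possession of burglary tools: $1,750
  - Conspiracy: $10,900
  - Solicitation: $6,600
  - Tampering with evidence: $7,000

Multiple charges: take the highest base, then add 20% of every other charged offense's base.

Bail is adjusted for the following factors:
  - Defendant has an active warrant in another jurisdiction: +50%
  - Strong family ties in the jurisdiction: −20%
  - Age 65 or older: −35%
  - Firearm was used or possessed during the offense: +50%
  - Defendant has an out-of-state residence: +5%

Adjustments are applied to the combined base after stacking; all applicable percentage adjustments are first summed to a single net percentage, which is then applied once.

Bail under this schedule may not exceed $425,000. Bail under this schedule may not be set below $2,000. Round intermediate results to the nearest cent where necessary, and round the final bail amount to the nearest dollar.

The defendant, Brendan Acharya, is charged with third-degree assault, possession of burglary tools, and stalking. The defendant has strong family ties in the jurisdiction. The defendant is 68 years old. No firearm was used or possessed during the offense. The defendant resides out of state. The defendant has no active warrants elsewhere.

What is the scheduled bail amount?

$29,020

Base amounts from the schedule: third-degree assault $30,950; possession of burglary tools $1,750; stalking $51,500.
Stacking rule: highest base plus 20% of each additional charge. Highest is stalking at $51,500. Additional: $30,950 × 20% = $6,190; $1,750 × 20% = $350. Combined base = $51,500 + $6,540 = $58,040.
Net percentage adjustment: −20% −35% +5% = −50%. $58,040 × 0.5 = $29,020.
$29,020 is within the $425,000 maximum.
$29,020 is at or above the $2,000 minimum.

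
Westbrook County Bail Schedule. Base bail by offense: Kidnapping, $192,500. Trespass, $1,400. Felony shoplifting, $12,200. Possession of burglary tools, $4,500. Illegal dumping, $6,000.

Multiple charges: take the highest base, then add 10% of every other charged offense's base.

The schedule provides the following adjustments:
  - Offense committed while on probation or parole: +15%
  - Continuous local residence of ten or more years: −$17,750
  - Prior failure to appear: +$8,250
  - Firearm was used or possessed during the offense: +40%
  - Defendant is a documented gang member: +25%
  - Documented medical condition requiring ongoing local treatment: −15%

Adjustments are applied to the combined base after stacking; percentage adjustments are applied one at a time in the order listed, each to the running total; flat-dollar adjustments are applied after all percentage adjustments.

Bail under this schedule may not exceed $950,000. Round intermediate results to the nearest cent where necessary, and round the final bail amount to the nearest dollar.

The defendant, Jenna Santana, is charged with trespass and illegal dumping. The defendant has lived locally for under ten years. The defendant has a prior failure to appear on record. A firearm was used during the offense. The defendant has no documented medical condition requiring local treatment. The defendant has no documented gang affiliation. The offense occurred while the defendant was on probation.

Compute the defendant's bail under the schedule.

$18,135

Base amounts from the schedule: trespass $1,400; illegal dumping $6,000.
Stacking rule: highest base plus 10% of each additional charge. Highest is illegal dumping at $6,000. Additional: $1,400 × 10% = $140. Combined base = $6,000 + $140 = $6,140.
Offense committed while on probation or parole (+15%): $6,140 × 1.15 = $7,061.
Firearm was used or possessed during the offense (+40%): $7,061 × 1.4 = $9,885.40.
Prior failure to appear (+$8,250 flat): $9,885.40 + $8,250 = $18,135.40.
$18,135.40 is within the $950,000 maximum.
Rounded to the nearest dollar: $18,135.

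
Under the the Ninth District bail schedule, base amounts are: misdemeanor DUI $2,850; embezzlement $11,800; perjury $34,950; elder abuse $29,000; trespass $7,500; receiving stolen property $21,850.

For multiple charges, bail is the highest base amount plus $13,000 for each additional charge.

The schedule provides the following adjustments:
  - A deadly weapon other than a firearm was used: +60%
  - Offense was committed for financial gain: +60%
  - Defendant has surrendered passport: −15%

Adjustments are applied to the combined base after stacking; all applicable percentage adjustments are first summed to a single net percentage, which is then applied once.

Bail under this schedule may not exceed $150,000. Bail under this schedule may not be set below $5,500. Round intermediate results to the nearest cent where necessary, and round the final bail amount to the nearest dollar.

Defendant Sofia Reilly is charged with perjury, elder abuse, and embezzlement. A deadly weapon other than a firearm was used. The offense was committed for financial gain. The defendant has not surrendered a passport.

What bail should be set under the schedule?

Base amounts from the schedule: perjury $34,950; elder abuse $29,000; embezzlement $11,800.
Stacking rule: highest base plus $13,000 per additional charge. Highest is perjury at $34,950; 2 additional charges → +$26,000. Combined base = $60,950.
Net percentage adjustment: +60% +60% = +120%. $60,950 × 2.2 = $134,090.
$134,090 is within the $150,000 maximum.
$134,090 is at or above the $5,500 minimum.

$134,090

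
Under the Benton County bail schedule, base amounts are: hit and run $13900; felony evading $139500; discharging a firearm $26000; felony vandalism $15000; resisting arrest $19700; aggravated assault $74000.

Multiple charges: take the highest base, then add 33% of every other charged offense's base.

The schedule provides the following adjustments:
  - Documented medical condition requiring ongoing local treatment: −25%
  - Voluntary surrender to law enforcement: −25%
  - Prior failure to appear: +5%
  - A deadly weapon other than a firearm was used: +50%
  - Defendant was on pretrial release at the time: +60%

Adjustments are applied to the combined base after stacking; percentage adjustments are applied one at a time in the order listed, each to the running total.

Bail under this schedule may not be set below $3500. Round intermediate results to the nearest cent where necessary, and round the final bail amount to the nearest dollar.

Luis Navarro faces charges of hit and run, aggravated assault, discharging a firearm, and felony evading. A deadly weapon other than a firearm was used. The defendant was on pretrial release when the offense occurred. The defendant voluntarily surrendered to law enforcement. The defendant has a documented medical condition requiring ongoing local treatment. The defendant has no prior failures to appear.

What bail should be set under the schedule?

Base amounts from the schedule: hit and run $13900; aggravated assault $74000; discharging a firearm $26000; felony evading $139500.
Stacking rule: highest base plus 33% of each additional charge. Highest is felony evading at $139500. Additional: $13900 × 33% = $4587; $74000 × 33% = $24420; $26000 × 33% = $8580. Combined base = $139500 + $37587 = $177087.
Documented medical condition requiring ongoing local treatment (−25%): $177087 × 0.75 = $132815.25.
Voluntary surrender to law enforcement (−25%): $132815.25 × 0.75 = $99611.44.
A deadly weapon other than a firearm was used (+50%): $99611.44 × 1.5 = $149417.16.
Defendant was on pretrial release at the time (+60%): $149417.16 × 1.6 = $239067.46.
$239067.46 is at or above the $3500 minimum.
Rounded to the nearest dollar: $239067.

$239067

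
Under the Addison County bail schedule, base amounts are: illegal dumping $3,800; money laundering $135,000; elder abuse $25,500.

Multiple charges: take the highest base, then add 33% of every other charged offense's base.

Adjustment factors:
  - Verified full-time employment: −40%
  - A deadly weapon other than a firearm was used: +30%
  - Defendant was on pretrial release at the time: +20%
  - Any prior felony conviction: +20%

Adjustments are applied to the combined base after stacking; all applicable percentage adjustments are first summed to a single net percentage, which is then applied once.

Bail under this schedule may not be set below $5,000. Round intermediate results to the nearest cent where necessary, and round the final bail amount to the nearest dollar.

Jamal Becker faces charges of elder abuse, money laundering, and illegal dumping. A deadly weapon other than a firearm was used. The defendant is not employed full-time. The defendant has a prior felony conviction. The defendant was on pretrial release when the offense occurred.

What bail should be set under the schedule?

Base amounts from the schedule: elder abuse $25,500; money laundering $135,000; illegal dumping $3,800.
Stacking rule: highest base plus 33% of each additional charge. Highest is money laundering at $135,000. Additional: $25,500 × 33% = $8,415; $3,800 × 33% = $1,254. Combined base = $135,000 + $9,669 = $144,669.
Net percentage adjustment: +30% +20% +20% = +70%. $144,669 × 1.7 = $245,937.30.
$245,937.30 is at or above the $5,000 minimum.
Rounded to the nearest dollar: $245,937.

$245,937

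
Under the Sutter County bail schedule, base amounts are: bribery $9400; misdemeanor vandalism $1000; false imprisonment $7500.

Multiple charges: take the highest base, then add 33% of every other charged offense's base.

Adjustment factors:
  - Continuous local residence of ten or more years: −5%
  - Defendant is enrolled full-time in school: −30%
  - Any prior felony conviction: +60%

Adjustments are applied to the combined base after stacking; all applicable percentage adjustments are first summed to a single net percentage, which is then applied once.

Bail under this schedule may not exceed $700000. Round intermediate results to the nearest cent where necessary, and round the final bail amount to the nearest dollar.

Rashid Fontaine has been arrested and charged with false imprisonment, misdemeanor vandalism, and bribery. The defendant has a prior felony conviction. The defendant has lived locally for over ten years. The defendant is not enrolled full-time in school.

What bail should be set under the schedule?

$18918

Base amounts from the schedule: false imprisonment $7500; misdemeanor vandalism $1000; bribery $9400.
Stacking rule: highest base plus 33% of each additional charge. Highest is bribery at $9400. Additional: $7500 × 33% = $2475; $1000 × 33% = $330. Combined base = $9400 + $2805 = $12205.
Net percentage adjustment: −5% +60% = +55%. $12205 × 1.55 = $18917.75.
$18917.75 is within the $700000 maximum.
Rounded to the nearest dollar: $18918.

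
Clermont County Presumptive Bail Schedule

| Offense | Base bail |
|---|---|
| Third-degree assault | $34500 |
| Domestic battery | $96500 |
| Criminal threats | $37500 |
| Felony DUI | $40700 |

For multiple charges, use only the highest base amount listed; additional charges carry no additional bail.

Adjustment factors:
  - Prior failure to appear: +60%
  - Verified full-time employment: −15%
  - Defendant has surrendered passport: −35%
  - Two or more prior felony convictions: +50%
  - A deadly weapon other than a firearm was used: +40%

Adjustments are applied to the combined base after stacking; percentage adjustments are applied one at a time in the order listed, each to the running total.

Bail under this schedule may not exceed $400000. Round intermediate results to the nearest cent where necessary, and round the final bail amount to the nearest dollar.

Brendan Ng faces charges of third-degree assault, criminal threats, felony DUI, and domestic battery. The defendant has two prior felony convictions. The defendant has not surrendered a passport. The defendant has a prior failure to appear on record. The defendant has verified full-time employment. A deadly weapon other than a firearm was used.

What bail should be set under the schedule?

$275604

Base amounts from the schedule: third-degree assault $34500; criminal threats $37500; felony DUI $40700; domestic battery $96500.
Stacking rule: use the highest base only. Highest is domestic battery at $96500. Combined base = $96500.
Prior failure to appear (+60%): $96500 × 1.6 = $154400.
Verified full-time employment (−15%): $154400 × 0.85 = $131240.
Two or more prior felony convictions (+50%): $131240 × 1.5 = $196860.
A deadly weapon other than a firearm was used (+40%): $196860 × 1.4 = $275604.
$275604 is within the $400000 maximum.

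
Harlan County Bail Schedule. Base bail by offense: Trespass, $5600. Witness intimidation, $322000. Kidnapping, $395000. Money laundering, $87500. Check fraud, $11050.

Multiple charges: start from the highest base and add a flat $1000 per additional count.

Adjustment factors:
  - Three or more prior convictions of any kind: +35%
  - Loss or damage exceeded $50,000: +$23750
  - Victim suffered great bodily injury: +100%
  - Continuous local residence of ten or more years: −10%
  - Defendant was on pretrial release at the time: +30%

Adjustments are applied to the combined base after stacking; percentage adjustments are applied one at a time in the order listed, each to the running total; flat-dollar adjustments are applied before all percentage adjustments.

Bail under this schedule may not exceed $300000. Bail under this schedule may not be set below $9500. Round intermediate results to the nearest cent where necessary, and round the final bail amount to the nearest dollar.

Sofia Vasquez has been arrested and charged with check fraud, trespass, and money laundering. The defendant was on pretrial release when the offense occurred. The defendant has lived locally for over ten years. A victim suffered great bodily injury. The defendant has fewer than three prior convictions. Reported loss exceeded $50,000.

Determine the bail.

Base amounts from the schedule: check fraud $11050; trespass $5600; money laundering $87500.
Stacking rule: highest base plus $1000 per additional charge. Highest is money laundering at $87500; 2 additional charges → +$2000. Combined base = $89500.
Loss or damage exceeded $50,000 (+$23750 flat): $89500 + $23750 = $113250.
Victim suffered great bodily injury (+100%): $113250 × 2 = $226500.
Continuous local residence of ten or more years (−10%): $226500 × 0.9 = $203850.
Defendant was on pretrial release at the time (+30%): $203850 × 1.3 = $265005.
$265005 is within the $300000 maximum.
$265005 is at or above the $9500 minimum.

$265005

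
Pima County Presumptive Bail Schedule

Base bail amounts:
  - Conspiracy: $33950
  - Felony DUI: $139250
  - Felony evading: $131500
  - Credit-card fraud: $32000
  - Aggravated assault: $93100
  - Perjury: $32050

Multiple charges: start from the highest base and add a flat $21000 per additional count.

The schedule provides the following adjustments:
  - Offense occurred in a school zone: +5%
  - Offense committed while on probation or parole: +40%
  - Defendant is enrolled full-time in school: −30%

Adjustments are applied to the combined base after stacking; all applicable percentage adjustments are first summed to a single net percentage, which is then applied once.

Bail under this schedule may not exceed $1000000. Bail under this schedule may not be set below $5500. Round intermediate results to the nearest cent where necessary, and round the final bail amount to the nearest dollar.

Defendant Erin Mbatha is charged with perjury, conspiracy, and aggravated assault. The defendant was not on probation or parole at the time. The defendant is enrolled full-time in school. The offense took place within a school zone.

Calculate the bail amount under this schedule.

Base amounts from the schedule: perjury $32050; conspiracy $33950; aggravated assault $93100.
Stacking rule: highest base plus $21000 per additional charge. Highest is aggravated assault at $93100; 2 additional charges → +$42000. Combined base = $135100.
Net percentage adjustment: +5% −30% = −25%. $135100 × 0.75 = $101325.
$101325 is within the $1000000 maximum.
$101325 is at or above the $5500 minimum.

$101325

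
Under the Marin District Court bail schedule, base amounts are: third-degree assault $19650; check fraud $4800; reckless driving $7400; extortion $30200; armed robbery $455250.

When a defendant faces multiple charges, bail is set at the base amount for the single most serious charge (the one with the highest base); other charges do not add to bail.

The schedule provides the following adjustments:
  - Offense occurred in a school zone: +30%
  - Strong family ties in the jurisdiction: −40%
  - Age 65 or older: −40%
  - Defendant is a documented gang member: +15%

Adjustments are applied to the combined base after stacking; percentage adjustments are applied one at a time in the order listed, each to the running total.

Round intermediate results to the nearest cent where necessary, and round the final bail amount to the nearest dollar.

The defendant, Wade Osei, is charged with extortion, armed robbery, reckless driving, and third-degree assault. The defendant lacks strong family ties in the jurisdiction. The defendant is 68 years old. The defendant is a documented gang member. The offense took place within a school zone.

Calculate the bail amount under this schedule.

Base amounts from the schedule: extortion $30200; armed robbery $455250; reckless driving $7400; third-degree assault $19650.
Stacking rule: use the highest base only. Highest is armed robbery at $455250. Combined base = $455250.
Offense occurred in a school zone (+30%): $455250 × 1.3 = $591825.
Age 65 or older (−40%): $591825 × 0.6 = $355095.
Defendant is a documented gang member (+15%): $355095 × 1.15 = $408359.25.
Rounded to the nearest dollar: $408359.

$408359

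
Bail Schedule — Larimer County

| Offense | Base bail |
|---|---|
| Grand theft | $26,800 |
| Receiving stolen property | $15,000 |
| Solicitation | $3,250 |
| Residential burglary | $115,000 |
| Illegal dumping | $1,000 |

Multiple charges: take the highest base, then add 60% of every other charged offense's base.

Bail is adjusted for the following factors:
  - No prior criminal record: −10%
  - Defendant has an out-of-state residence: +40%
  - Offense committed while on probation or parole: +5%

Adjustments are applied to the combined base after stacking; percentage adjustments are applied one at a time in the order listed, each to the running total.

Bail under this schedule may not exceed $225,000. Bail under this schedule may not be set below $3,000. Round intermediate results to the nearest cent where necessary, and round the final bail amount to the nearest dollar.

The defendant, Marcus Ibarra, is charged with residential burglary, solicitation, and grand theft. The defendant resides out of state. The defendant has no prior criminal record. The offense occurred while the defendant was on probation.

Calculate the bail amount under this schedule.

$175,999

Base amounts from the schedule: residential burglary $115,000; solicitation $3,250; grand theft $26,800.
Stacking rule: highest base plus 60% of each additional charge. Highest is residential burglary at $115,000. Additional: $3,250 × 60% = $1,950; $26,800 × 60% = $16,080. Combined base = $115,000 + $18,030 = $133,030.
No prior criminal record (−10%): $133,030 × 0.9 = $119,727.
Defendant has an out-of-state residence (+40%): $119,727 × 1.4 = $167,617.80.
Offense committed while on probation or parole (+5%): $167,617.80 × 1.05 = $175,998.69.
$175,998.69 is within the $225,000 maximum.
$175,998.69 is at or above the $3,000 minimum.
Rounded to the nearest dollar: $175,999.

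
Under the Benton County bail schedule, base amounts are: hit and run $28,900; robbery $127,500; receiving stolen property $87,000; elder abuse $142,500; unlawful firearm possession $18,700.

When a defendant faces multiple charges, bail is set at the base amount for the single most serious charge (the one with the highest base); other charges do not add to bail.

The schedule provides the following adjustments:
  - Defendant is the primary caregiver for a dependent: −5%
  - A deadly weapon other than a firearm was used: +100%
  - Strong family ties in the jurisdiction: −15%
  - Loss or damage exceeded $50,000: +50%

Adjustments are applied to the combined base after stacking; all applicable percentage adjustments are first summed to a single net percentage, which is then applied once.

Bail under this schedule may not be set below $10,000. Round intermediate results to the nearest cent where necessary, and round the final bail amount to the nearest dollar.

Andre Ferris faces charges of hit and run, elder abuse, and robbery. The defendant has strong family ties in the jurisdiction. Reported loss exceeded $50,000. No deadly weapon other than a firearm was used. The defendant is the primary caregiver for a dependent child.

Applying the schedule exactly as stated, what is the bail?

$185,250

Base amounts from the schedule: hit and run $28,900; elder abuse $142,500; robbery $127,500.
Stacking rule: use the highest base only. Highest is elder abuse at $142,500. Combined base = $142,500.
Net percentage adjustment: −5% −15% +50% = +30%. $142,500 × 1.3 = $185,250.
$185,250 is at or above the $10,000 minimum.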